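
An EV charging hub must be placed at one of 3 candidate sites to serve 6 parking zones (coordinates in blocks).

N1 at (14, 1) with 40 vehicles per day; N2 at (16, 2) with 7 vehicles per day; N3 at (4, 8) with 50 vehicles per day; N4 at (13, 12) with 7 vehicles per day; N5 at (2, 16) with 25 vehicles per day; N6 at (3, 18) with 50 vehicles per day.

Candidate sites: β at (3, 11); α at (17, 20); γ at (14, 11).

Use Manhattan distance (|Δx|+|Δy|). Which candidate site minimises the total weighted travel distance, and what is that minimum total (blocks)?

β, total 1771 blocks

Total weighted distance at each candidate:
  β (3, 11): total = 1771
  α (17, 20): total = 3622
  γ (14, 11): total = 2466
Minimum is at β with total 1771 blocks.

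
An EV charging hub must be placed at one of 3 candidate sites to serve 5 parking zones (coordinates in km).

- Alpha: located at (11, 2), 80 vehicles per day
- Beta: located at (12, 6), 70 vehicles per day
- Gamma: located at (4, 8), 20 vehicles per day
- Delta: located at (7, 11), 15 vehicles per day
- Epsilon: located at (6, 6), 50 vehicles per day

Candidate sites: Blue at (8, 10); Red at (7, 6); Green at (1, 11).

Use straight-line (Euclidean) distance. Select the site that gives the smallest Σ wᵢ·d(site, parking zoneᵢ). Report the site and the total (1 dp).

Total weighted distance at each candidate:
  Blue (8, 10): total = 1413.8
  Red (7, 6): total = 999.7
  Green (1, 11): total = 2450.5
Minimum is at Red with total 999.7 km.

Red, total 999.7 km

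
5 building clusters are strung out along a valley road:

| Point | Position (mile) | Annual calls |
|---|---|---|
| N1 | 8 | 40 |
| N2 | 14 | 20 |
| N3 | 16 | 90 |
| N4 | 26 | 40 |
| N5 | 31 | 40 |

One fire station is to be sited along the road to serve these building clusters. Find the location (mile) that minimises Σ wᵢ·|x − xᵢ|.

x = 16

For a sum of weighted absolute distances on a line, the optimum is the weighted median (not the mean). Total weight W = 230; half-weight = 115.
Sort by position and accumulate weight:
  mile 8 (N1, w=40) → cum 40
  mile 14 (N2, w=20) → cum 60
  mile 16 (N3, w=90) → cum 150  ≥ 115 → median here
  mile 26 (N4, w=40) → cum 190
  mile 31 (N5, w=40) → cum 230
Optimal location: mile 16.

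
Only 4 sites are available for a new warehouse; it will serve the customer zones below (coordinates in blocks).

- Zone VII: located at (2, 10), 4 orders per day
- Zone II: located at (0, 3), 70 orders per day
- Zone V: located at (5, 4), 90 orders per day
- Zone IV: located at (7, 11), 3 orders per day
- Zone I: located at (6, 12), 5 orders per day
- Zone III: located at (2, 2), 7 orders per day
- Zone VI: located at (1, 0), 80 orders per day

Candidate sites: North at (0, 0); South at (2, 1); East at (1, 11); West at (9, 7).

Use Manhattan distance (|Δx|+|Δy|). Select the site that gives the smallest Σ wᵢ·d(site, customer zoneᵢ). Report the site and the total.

Total weighted distance at each candidate:
  North (0, 0): total = 1320
  South (2, 1): total = 1143
  East (1, 11): total = 2626
  West (9, 7): total = 2922
Minimum is at South with total 1143 blocks.

South, total 1143 blocks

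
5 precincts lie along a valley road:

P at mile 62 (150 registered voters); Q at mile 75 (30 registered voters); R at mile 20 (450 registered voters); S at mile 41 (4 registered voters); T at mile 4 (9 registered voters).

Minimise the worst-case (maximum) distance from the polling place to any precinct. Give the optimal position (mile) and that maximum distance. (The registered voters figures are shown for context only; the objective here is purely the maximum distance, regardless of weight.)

The 1-center on a line is the midpoint of the two extreme points: leftmost at 4, rightmost at 75.
Optimal location = (4 + 75)/2 = 39.5; maximum distance = (75 − 4)/2 = 35.5.

location 39.5, max distance 35.5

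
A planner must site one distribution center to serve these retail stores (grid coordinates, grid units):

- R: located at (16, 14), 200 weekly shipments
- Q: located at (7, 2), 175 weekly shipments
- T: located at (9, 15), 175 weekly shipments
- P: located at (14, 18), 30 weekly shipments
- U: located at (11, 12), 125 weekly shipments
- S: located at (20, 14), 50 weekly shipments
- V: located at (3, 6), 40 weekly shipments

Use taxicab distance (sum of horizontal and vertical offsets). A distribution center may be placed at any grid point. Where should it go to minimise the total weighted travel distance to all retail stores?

(11, 14)

Manhattan distance separates: Σwᵢ(|x−xᵢ|+|y−yᵢ|) = Σwᵢ|x−xᵢ| + Σwᵢ|y−yᵢ|, so x and y are optimised independently as 1-D weighted medians.
Total weight W = 795; half = 397.5.
x-coordinate, sorted with cumulative weight:
  x=3 (V, w=40) cum 40
  x=7 (Q, w=175) cum 215
  x=9 (T, w=175) cum 390
  x=11 (U, w=125) cum 515  ← median
  x=14 (P, w=30) cum 545
  x=16 (R, w=200) cum 745
  x=20 (S, w=50) cum 795
⇒ x* = 11
y-coordinate, sorted with cumulative weight:
  y=2 (Q, w=175) cum 175
  y=6 (V, w=40) cum 215
  y=12 (U, w=125) cum 340
  y=14 (R, w=200) cum 540  ← median
  y=14 (S, w=50) cum 590
  y=15 (T, w=175) cum 765
  y=18 (P, w=30) cum 795
⇒ y* = 14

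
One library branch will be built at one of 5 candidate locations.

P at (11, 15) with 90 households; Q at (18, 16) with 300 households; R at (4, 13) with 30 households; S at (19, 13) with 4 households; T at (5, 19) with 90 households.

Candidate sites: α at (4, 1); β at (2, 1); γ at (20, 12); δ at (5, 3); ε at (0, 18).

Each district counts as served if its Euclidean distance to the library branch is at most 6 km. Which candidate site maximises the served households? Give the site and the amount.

Coverage radius r = 6 km; a point is covered iff (Δx)²+(Δy)² ≤ 6² = 36.
  α (4, 1): covers {none} → 0
  β (2, 1): covers {none} → 0
  γ (20, 12): covers {Q, S} → 304
  δ (5, 3): covers {none} → 0
  ε (0, 18): covers {T} → 90
Maximum coverage at γ: 304 households.

γ, covering 304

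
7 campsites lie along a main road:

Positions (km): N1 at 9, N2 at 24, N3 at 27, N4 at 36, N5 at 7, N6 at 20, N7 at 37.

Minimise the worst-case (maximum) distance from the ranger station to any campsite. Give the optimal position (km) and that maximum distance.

location 22, max distance 15

The 1-center on a line is the midpoint of the two extreme points: leftmost at 7, rightmost at 37.
Optimal location = (7 + 37)/2 = 22; maximum distance = (37 − 7)/2 = 15.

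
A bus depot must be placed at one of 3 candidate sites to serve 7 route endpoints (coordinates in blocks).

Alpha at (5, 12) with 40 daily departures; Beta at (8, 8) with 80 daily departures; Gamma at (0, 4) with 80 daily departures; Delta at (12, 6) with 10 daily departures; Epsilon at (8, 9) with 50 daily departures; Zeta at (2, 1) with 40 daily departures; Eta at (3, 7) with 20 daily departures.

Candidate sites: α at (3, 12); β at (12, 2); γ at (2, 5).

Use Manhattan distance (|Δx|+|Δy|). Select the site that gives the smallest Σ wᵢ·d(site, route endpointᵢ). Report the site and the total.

Total weighted distance at each candidate:
  α (3, 12): total = 2810
  β (12, 2): total = 3910
  γ (2, 5): total = 2190
Minimum is at γ with total 2190 blocks.

γ, total 2190 blocks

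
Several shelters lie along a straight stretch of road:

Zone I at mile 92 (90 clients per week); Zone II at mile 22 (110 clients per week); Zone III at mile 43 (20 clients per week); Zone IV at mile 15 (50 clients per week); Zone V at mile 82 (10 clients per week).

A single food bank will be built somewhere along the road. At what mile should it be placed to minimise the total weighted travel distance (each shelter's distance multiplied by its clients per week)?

x = 22

For a sum of weighted absolute distances on a line, the optimum is the weighted median (not the mean). Total weight W = 280; half-weight = 140.
Sort by position and accumulate weight:
  mile 15 (Zone IV, w=50) → cum 50
  mile 22 (Zone II, w=110) → cum 160  ≥ 140 → median here
  mile 43 (Zone III, w=20) → cum 180
  mile 82 (Zone V, w=10) → cum 190
  mile 92 (Zone I, w=90) → cum 280
Optimal location: mile 22.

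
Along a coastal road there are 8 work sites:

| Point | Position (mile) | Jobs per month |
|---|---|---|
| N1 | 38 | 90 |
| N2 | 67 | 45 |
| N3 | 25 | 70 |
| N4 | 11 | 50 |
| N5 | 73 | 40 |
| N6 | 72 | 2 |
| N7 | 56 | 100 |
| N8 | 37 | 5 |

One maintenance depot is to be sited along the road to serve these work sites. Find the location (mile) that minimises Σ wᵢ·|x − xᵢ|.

x = 38

For a sum of weighted absolute distances on a line, the optimum is the weighted median (not the mean). Total weight W = 402; half-weight = 201.
Sort by position and accumulate weight:
  mile 11 (N4, w=50) → cum 50
  mile 25 (N3, w=70) → cum 120
  mile 37 (N8, w=5) → cum 125
  mile 38 (N1, w=90) → cum 215  ≥ 201 → median here
  mile 56 (N7, w=100) → cum 315
  mile 67 (N2, w=45) → cum 360
  mile 72 (N6, w=2) → cum 362
  mile 73 (N5, w=40) → cum 402
Optimal location: mile 38.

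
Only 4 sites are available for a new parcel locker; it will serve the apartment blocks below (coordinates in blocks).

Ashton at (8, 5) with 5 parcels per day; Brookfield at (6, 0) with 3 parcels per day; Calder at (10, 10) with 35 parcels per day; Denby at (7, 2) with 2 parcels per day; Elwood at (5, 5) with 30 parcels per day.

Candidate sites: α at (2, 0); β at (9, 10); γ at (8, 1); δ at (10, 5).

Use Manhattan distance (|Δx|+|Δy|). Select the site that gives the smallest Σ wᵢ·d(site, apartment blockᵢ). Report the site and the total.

Total weighted distance at each candidate:
  α (2, 0): total = 951
  β (9, 10): total = 394
  γ (8, 1): total = 628
  δ (10, 5): total = 374
Minimum is at δ with total 374 blocks.

δ, total 374 blocks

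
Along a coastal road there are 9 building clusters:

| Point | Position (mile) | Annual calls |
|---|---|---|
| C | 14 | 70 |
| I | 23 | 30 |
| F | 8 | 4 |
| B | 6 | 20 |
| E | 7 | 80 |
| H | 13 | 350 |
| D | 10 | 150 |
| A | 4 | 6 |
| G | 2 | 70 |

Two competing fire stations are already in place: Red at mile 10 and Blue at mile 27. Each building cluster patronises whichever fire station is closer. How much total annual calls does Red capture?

750

The indifferent point is the midpoint (10+27)/2 = 18.5; building clusters left of it (closer to Red at 10) go to Red, those right go to Blue.
  G at 2 (w=70) → Red
  A at 4 (w=6) → Red
  B at 6 (w=20) → Red
  E at 7 (w=80) → Red
  F at 8 (w=4) → Red
  D at 10 (w=150) → Red
  H at 13 (w=350) → Red
  C at 14 (w=70) → Red
  I at 23 (w=30) → Blue
Red captures 750; Blue captures 30.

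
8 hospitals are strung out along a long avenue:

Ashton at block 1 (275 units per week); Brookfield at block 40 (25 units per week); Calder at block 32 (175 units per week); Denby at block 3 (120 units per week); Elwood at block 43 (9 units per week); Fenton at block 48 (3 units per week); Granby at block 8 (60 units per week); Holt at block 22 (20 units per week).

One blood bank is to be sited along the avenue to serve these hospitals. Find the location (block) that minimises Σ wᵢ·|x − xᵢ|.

For a sum of weighted absolute distances on a line, the optimum is the weighted median (not the mean). Total weight W = 687; half-weight = 343.5.
Sort by position and accumulate weight:
  block 1 (Ashton, w=275) → cum 275
  block 3 (Denby, w=120) → cum 395  ≥ 343.5 → median here
  block 8 (Granby, w=60) → cum 455
  block 22 (Holt, w=20) → cum 475
  block 32 (Calder, w=175) → cum 650
  block 40 (Brookfield, w=25) → cum 675
  block 43 (Elwood, w=9) → cum 684
  block 48 (Fenton, w=3) → cum 687
Optimal location: block 3.

x = 3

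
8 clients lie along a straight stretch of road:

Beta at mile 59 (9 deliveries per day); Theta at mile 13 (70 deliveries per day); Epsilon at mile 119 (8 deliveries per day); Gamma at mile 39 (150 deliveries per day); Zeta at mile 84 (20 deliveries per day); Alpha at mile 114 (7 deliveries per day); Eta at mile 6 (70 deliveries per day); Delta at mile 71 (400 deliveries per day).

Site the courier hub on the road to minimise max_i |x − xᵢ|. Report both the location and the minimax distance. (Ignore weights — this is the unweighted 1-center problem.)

The 1-center on a line is the midpoint of the two extreme points: leftmost at 6, rightmost at 119.
Optimal location = (6 + 119)/2 = 62.5; maximum distance = (119 − 6)/2 = 56.5.

location 62.5, max distance 56.5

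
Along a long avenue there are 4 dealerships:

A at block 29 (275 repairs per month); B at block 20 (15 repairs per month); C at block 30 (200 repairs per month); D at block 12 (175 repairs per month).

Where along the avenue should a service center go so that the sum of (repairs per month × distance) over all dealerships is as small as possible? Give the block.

x = 29

For a sum of weighted absolute distances on a line, the optimum is the weighted median (not the mean). Total weight W = 665; half-weight = 332.5.
Sort by position and accumulate weight:
  block 12 (D, w=175) → cum 175
  block 20 (B, w=15) → cum 190
  block 29 (A, w=275) → cum 465  ≥ 332.5 → median here
  block 30 (C, w=200) → cum 665
Optimal location: block 29.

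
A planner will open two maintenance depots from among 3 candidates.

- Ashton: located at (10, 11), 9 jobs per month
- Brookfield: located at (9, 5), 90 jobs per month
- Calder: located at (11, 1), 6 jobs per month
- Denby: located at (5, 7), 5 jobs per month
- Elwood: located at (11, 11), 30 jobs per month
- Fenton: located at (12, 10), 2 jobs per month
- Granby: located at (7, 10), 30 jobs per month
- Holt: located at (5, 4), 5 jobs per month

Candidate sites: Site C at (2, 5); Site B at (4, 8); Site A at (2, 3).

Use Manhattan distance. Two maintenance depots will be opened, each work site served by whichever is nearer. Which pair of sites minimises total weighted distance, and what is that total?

Evaluate every pair (each demand assigned to the nearer of the two):
  {Site C, Site B}: total = 1289
  {Site B, Site A}: total = 1367
  {Site C, Site A}: total = 1647
Best pair: {Site C, Site B} with total 1289.

{Site C, Site B}, total 1289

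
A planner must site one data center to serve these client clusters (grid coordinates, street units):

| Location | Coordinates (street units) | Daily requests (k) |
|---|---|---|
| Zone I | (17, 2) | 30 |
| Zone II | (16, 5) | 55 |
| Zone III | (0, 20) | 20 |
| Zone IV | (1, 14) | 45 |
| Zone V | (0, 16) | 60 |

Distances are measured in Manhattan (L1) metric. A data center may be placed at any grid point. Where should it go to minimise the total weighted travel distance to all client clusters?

Manhattan distance separates: Σwᵢ(|x−xᵢ|+|y−yᵢ|) = Σwᵢ|x−xᵢ| + Σwᵢ|y−yᵢ|, so x and y are optimised independently as 1-D weighted medians.
Total weight W = 210; half = 105.
x-coordinate, sorted with cumulative weight:
  x=0 (Zone III, w=20) cum 20
  x=0 (Zone V, w=60) cum 80
  x=1 (Zone IV, w=45) cum 125  ← median
  x=16 (Zone II, w=55) cum 180
  x=17 (Zone I, w=30) cum 210
⇒ x* = 1
y-coordinate, sorted with cumulative weight:
  y=2 (Zone I, w=30) cum 30
  y=5 (Zone II, w=55) cum 85
  y=14 (Zone IV, w=45) cum 130  ← median
  y=16 (Zone V, w=60) cum 190
  y=20 (Zone III, w=20) cum 210
⇒ y* = 14

(1, 14)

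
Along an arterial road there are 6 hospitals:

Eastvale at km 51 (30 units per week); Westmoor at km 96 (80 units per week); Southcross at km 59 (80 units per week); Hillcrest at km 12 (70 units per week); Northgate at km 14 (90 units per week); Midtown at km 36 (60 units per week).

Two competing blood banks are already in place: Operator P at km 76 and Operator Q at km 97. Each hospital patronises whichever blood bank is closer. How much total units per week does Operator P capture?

330

The indifferent point is the midpoint (76+97)/2 = 86.5; hospitals left of it (closer to Operator P at 76) go to Operator P, those right go to Operator Q.
  Hillcrest at 12 (w=70) → Operator P
  Northgate at 14 (w=90) → Operator P
  Midtown at 36 (w=60) → Operator P
  Eastvale at 51 (w=30) → Operator P
  Southcross at 59 (w=80) → Operator P
  Westmoor at 96 (w=80) → Operator Q
Operator P captures 330; Operator Q captures 80.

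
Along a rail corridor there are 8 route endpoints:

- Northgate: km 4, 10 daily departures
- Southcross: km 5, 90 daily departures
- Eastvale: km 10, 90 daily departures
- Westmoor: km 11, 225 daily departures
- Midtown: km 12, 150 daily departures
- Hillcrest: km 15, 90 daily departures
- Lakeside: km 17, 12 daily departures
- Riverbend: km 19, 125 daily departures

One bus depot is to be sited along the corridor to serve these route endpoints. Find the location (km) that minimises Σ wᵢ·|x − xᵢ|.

For a sum of weighted absolute distances on a line, the optimum is the weighted median (not the mean). Total weight W = 792; half-weight = 396.
Sort by position and accumulate weight:
  km 4 (Northgate, w=10) → cum 10
  km 5 (Southcross, w=90) → cum 100
  km 10 (Eastvale, w=90) → cum 190
  km 11 (Westmoor, w=225) → cum 415  ≥ 396 → median here
  km 12 (Midtown, w=150) → cum 565
  km 15 (Hillcrest, w=90) → cum 655
  km 17 (Lakeside, w=12) → cum 667
  km 19 (Riverbend, w=125) → cum 792
Optimal location: km 11.

x = 11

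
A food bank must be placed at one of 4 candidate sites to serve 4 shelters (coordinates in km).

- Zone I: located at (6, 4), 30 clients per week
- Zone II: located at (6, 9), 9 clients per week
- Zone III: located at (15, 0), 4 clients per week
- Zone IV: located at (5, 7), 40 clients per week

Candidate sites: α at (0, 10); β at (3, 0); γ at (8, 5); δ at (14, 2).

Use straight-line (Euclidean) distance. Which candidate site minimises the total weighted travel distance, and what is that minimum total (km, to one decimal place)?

γ, total 286.0 km

Total weighted distance at each candidate:
  α (0, 10): total = 614.7
  β (3, 0): total = 574.6
  γ (8, 5): total = 286.0
  δ (14, 2): total = 763.8
Minimum is at γ with total 286.0 km.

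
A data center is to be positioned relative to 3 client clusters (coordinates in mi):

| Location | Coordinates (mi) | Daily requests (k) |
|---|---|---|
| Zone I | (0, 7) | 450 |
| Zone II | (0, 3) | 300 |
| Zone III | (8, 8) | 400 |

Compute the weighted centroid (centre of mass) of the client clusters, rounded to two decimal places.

(2.78, 6.30)

The minimiser of Σwᵢ‖p−pᵢ‖² is the weighted centroid p* = (Σwᵢpᵢ)/(Σwᵢ).
Σwᵢ = 1150.
Σwᵢxᵢ = 450·0 + 300·0 + 400·8 = 3200.
Σwᵢyᵢ = 450·7 + 300·3 + 400·8 = 7250.
x* = 3200/1150 = 2.78, y* = 7250/1150 = 6.30.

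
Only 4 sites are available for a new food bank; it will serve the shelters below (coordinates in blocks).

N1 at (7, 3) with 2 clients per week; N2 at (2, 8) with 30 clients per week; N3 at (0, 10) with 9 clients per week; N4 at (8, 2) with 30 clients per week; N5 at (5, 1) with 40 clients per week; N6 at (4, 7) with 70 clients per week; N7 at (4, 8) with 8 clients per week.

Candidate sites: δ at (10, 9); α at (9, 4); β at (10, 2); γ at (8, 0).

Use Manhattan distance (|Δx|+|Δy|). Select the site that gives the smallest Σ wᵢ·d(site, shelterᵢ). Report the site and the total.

Total weighted distance at each candidate:
  δ (10, 9): total = 1793
  α (9, 4): total = 1473
  β (10, 2): total = 1756
  γ (8, 0): total = 1676
Minimum is at α with total 1473 blocks.

α, total 1473 blocks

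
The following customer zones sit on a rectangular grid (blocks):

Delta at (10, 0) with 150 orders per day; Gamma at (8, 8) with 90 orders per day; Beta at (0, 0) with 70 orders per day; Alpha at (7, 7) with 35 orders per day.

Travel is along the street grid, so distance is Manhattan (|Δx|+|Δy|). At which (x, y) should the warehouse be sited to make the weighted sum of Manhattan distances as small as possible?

Manhattan distance separates: Σwᵢ(|x−xᵢ|+|y−yᵢ|) = Σwᵢ|x−xᵢ| + Σwᵢ|y−yᵢ|, so x and y are optimised independently as 1-D weighted medians.
Total weight W = 345; half = 172.5.
x-coordinate, sorted with cumulative weight:
  x=0 (Beta, w=70) cum 70
  x=7 (Alpha, w=35) cum 105
  x=8 (Gamma, w=90) cum 195  ← median
  x=10 (Delta, w=150) cum 345
⇒ x* = 8
y-coordinate, sorted with cumulative weight:
  y=0 (Delta, w=150) cum 150
  y=0 (Beta, w=70) cum 220  ← median
  y=7 (Alpha, w=35) cum 255
  y=8 (Gamma, w=90) cum 345
⇒ y* = 0

(8, 0)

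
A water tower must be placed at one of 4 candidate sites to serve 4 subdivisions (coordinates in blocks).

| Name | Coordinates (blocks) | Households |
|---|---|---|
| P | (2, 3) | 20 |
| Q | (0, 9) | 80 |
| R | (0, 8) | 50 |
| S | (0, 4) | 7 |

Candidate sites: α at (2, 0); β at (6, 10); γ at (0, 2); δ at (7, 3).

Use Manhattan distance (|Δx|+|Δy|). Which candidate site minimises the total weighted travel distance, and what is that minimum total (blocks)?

γ, total 934 blocks

Total weighted distance at each candidate:
  α (2, 0): total = 1482
  β (6, 10): total = 1264
  γ (0, 2): total = 934
  δ (7, 3): total = 1796
Minimum is at γ with total 934 blocks.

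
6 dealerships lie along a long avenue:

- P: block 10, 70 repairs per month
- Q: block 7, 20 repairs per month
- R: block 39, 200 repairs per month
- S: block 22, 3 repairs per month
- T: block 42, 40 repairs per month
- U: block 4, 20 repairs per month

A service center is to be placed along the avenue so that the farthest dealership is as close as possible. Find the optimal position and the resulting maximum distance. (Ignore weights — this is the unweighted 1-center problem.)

location 23, max distance 19

The 1-center on a line is the midpoint of the two extreme points: leftmost at 4, rightmost at 42.
Optimal location = (4 + 42)/2 = 23; maximum distance = (42 − 4)/2 = 19.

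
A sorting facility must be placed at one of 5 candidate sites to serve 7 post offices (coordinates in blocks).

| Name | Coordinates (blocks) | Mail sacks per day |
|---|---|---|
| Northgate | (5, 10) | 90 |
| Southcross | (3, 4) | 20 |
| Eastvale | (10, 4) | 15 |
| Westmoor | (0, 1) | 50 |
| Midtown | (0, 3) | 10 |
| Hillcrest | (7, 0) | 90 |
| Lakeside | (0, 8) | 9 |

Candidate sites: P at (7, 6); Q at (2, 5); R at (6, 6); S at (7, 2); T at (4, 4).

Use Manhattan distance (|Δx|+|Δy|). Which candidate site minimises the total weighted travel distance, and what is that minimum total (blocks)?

T, total 1842 blocks

Total weighted distance at each candidate:
  P (7, 6): total = 2056
  Q (2, 5): total = 2180
  R (6, 6): total = 1982
  S (7, 2): total = 1872
  T (4, 4): total = 1842
Minimum is at T with total 1842 blocks.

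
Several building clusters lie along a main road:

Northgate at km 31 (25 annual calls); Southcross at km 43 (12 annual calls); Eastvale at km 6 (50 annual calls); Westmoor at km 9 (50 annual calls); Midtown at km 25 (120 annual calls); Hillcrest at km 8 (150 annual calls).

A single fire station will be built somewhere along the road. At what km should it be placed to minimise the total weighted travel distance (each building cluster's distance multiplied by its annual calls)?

x = 9

For a sum of weighted absolute distances on a line, the optimum is the weighted median (not the mean). Total weight W = 407; half-weight = 203.5.
Sort by position and accumulate weight:
  km 6 (Eastvale, w=50) → cum 50
  km 8 (Hillcrest, w=150) → cum 200
  km 9 (Westmoor, w=50) → cum 250  ≥ 203.5 → median here
  km 25 (Midtown, w=120) → cum 370
  km 31 (Northgate, w=25) → cum 395
  km 43 (Southcross, w=12) → cum 407
Optimal location: km 9.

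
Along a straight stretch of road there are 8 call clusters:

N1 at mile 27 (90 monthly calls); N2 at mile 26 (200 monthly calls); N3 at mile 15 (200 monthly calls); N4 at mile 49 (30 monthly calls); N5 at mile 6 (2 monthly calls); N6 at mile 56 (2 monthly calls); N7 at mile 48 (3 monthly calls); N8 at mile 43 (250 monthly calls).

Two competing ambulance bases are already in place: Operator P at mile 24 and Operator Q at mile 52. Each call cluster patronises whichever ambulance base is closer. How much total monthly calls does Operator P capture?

The indifferent point is the midpoint (24+52)/2 = 38; call clusters left of it (closer to Operator P at 24) go to Operator P, those right go to Operator Q.
  N5 at 6 (w=2) → Operator P
  N3 at 15 (w=200) → Operator P
  N2 at 26 (w=200) → Operator P
  N1 at 27 (w=90) → Operator P
  N8 at 43 (w=250) → Operator Q
  N7 at 48 (w=3) → Operator Q
  N4 at 49 (w=30) → Operator Q
  N6 at 56 (w=2) → Operator Q
Operator P captures 492; Operator Q captures 285.

492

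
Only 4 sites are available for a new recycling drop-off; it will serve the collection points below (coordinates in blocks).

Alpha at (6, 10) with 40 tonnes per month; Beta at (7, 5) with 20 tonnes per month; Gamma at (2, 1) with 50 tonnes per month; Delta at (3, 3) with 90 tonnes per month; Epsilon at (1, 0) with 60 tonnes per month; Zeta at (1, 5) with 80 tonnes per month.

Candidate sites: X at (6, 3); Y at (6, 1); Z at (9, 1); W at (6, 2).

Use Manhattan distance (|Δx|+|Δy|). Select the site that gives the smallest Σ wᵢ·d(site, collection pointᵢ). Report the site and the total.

Total weighted distance at each candidate:
  X (6, 3): total = 1950
  Y (6, 1): total = 2190
  Z (9, 1): total = 3170
  W (6, 2): total = 2070
Minimum is at X with total 1950 blocks.

X, total 1950 blocks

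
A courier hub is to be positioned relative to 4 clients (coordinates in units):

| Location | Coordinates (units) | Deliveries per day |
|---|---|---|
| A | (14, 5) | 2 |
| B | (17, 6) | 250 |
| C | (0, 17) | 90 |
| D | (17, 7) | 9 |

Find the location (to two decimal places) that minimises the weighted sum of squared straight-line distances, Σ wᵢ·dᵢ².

The minimiser of Σwᵢ‖p−pᵢ‖² is the weighted centroid p* = (Σwᵢpᵢ)/(Σwᵢ).
Σwᵢ = 351.
Σwᵢxᵢ = 2·14 + 250·17 + 90·0 + 9·17 = 4431.
Σwᵢyᵢ = 2·5 + 250·6 + 90·17 + 9·7 = 3103.
x* = 4431/351 = 12.62, y* = 3103/351 = 8.84.

(12.62, 8.84)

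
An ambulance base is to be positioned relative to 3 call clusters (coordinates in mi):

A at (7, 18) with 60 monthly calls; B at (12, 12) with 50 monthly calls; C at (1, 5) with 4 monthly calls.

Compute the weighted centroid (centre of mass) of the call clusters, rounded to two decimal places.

The minimiser of Σwᵢ‖p−pᵢ‖² is the weighted centroid p* = (Σwᵢpᵢ)/(Σwᵢ).
Σwᵢ = 114.
Σwᵢxᵢ = 60·7 + 50·12 + 4·1 = 1024.
Σwᵢyᵢ = 60·18 + 50·12 + 4·5 = 1700.
x* = 1024/114 = 8.98, y* = 1700/114 = 14.91.

(8.98, 14.91)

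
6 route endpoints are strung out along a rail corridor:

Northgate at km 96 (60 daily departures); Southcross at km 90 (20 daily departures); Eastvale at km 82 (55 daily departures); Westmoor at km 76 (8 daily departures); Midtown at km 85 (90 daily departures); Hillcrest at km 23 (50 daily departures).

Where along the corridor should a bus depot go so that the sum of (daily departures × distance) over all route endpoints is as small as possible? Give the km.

For a sum of weighted absolute distances on a line, the optimum is the weighted median (not the mean). Total weight W = 283; half-weight = 141.5.
Sort by position and accumulate weight:
  km 23 (Hillcrest, w=50) → cum 50
  km 76 (Westmoor, w=8) → cum 58
  km 82 (Eastvale, w=55) → cum 113
  km 85 (Midtown, w=90) → cum 203  ≥ 141.5 → median here
  km 90 (Southcross, w=20) → cum 223
  km 96 (Northgate, w=60) → cum 283
Optimal location: km 85.

x = 85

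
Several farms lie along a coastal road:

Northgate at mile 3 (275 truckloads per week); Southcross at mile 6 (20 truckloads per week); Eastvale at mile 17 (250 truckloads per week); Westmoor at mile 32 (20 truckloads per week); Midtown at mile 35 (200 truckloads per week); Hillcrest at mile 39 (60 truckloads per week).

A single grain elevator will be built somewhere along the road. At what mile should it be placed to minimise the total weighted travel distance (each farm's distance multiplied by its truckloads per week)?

x = 17

For a sum of weighted absolute distances on a line, the optimum is the weighted median (not the mean). Total weight W = 825; half-weight = 412.5.
Sort by position and accumulate weight:
  mile 3 (Northgate, w=275) → cum 275
  mile 6 (Southcross, w=20) → cum 295
  mile 17 (Eastvale, w=250) → cum 545  ≥ 412.5 → median here
  mile 32 (Westmoor, w=20) → cum 565
  mile 35 (Midtown, w=200) → cum 765
  mile 39 (Hillcrest, w=60) → cum 825
Optimal location: mile 17.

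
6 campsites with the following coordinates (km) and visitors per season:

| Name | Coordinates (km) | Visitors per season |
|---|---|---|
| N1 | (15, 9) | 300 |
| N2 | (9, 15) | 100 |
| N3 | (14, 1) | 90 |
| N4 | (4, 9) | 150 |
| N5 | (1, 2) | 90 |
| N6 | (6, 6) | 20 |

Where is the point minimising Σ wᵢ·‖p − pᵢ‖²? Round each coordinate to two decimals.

(9.96, 7.92)

The minimiser of Σwᵢ‖p−pᵢ‖² is the weighted centroid p* = (Σwᵢpᵢ)/(Σwᵢ).
Σwᵢ = 750.
Σwᵢxᵢ = 300·15 + 100·9 + 90·14 + 150·4 + 90·1 + 20·6 = 7470.
Σwᵢyᵢ = 300·9 + 100·15 + 90·1 + 150·9 + 90·2 + 20·6 = 5940.
x* = 7470/750 = 9.96, y* = 5940/750 = 7.92.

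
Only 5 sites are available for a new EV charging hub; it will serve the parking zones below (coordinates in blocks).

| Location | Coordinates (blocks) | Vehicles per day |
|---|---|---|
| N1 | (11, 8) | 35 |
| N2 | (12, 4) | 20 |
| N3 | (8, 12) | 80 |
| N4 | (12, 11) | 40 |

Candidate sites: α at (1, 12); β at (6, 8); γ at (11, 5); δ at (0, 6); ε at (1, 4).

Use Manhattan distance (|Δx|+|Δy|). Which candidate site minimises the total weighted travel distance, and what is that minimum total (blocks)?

Total weighted distance at each candidate:
  α (1, 12): total = 1910
  β (6, 8): total = 1215
  γ (11, 5): total = 1225
  δ (0, 6): total = 2535
  ε (1, 4): total = 2630
Minimum is at β with total 1215 blocks.

β, total 1215 blocks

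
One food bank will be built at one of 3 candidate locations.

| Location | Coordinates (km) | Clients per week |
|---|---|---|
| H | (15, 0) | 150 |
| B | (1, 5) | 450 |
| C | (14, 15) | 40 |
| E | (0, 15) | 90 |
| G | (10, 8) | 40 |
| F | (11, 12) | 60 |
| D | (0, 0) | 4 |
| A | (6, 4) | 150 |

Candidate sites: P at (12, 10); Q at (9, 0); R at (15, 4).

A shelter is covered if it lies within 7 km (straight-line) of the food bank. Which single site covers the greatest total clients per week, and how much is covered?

Coverage radius r = 7 km; a point is covered iff (Δx)²+(Δy)² ≤ 7² = 49.
  P (12, 10): covers {C, G, F} → 140
  Q (9, 0): covers {H, A} → 300
  R (15, 4): covers {H, G} → 190
Maximum coverage at Q: 300 clients per week.

Q, covering 300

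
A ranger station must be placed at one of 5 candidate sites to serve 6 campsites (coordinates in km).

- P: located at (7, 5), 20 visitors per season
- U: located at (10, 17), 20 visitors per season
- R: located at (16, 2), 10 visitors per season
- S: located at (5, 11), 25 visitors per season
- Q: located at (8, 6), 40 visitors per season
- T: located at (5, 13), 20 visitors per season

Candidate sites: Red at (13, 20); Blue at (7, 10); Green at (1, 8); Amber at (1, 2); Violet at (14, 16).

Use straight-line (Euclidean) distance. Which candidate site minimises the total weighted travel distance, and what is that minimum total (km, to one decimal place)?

Total weighted distance at each candidate:
  Red (13, 20): total = 1698.7
  Blue (7, 10): total = 665.7
  Green (1, 8): total = 1094.5
  Amber (1, 2): total = 1436.8
  Violet (14, 16): total = 1398.3
Minimum is at Blue with total 665.7 km.

Blue, total 665.7 km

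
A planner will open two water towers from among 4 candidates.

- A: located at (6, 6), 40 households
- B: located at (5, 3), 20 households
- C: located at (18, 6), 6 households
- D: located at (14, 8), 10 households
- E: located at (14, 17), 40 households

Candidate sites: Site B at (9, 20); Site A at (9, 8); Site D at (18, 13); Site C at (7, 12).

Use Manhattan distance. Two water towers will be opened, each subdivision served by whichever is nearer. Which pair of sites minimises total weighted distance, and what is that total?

Evaluate every pair (each demand assigned to the nearer of the two):
  {Site A, Site D}: total = 792
  {Site B, Site A}: total = 816
  {Site D, Site C}: total = 952
  {Site A, Site C}: total = 976
  {Site B, Site C}: total = 1032
  {Site B, Site D}: total = 1552
Best pair: {Site A, Site D} with total 792.

{Site A, Site D}, total 792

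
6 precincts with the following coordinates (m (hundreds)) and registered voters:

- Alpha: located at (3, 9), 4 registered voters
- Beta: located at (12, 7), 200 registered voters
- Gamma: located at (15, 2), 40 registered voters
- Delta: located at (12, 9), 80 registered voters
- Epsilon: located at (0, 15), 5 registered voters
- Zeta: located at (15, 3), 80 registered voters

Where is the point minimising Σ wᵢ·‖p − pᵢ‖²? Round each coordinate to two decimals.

(12.65, 6.24)

The minimiser of Σwᵢ‖p−pᵢ‖² is the weighted centroid p* = (Σwᵢpᵢ)/(Σwᵢ).
Σwᵢ = 409.
Σwᵢxᵢ = 4·3 + 200·12 + 40·15 + 80·12 + 5·0 + 80·15 = 5172.
Σwᵢyᵢ = 4·9 + 200·7 + 40·2 + 80·9 + 5·15 + 80·3 = 2551.
x* = 5172/409 = 12.65, y* = 2551/409 = 6.24.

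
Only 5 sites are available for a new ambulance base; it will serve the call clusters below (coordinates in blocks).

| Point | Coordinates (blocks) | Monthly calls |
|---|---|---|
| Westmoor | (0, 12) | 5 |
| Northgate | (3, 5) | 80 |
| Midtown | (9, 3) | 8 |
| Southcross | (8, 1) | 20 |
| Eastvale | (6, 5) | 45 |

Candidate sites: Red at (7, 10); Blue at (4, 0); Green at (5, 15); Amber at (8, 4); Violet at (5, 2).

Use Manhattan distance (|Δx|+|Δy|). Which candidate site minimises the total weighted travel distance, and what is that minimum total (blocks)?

Total weighted distance at each candidate:
  Red (7, 10): total = 1307
  Blue (4, 0): total = 1039
  Green (5, 15): total = 1963
  Amber (8, 4): total = 771
  Violet (5, 2): total = 775
Minimum is at Amber with total 771 blocks.

Amber, total 771 blocks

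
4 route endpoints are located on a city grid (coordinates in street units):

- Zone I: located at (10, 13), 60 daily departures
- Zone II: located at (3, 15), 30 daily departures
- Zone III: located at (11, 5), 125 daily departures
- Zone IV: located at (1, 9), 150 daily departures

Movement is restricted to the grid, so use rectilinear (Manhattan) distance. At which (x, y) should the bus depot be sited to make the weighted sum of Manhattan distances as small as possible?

Manhattan distance separates: Σwᵢ(|x−xᵢ|+|y−yᵢ|) = Σwᵢ|x−xᵢ| + Σwᵢ|y−yᵢ|, so x and y are optimised independently as 1-D weighted medians.
Total weight W = 365; half = 182.5.
x-coordinate, sorted with cumulative weight:
  x=1 (Zone IV, w=150) cum 150
  x=3 (Zone II, w=30) cum 180
  x=10 (Zone I, w=60) cum 240  ← median
  x=11 (Zone III, w=125) cum 365
⇒ x* = 10
y-coordinate, sorted with cumulative weight:
  y=5 (Zone III, w=125) cum 125
  y=9 (Zone IV, w=150) cum 275  ← median
  y=13 (Zone I, w=60) cum 335
  y=15 (Zone II, w=30) cum 365
⇒ y* = 9

(10, 9)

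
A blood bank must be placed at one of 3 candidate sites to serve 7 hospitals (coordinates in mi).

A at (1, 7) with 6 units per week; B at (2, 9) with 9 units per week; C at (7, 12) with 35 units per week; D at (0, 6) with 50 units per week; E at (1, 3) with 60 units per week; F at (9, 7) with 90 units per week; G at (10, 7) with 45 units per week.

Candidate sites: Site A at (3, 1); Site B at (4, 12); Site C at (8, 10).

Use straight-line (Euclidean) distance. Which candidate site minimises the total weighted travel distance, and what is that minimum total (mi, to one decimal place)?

Site C, total 1666.7 mi

Total weighted distance at each candidate:
  Site A (3, 1): total = 2160.0
  Site B (4, 12): total = 2090.1
  Site C (8, 10): total = 1666.7
Minimum is at Site C with total 1666.7 mi.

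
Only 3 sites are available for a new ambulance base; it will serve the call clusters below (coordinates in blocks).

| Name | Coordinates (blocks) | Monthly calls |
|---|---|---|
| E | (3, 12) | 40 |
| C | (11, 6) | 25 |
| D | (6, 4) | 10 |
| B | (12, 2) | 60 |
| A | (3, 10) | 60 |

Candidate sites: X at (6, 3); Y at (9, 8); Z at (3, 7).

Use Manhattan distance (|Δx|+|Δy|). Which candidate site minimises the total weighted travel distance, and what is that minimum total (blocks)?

Z, total 1505 blocks

Total weighted distance at each candidate:
  X (6, 3): total = 1710
  Y (9, 8): total = 1590
  Z (3, 7): total = 1505
Minimum is at Z with total 1505 blocks.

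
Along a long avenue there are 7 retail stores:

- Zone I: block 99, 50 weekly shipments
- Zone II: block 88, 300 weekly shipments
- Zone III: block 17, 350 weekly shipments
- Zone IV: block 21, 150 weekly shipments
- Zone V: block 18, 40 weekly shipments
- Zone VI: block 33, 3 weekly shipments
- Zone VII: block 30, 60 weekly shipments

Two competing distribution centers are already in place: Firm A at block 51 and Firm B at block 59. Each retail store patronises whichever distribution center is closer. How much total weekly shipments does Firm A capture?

The indifferent point is the midpoint (51+59)/2 = 55; retail stores left of it (closer to Firm A at 51) go to Firm A, those right go to Firm B.
  Zone III at 17 (w=350) → Firm A
  Zone V at 18 (w=40) → Firm A
  Zone IV at 21 (w=150) → Firm A
  Zone VII at 30 (w=60) → Firm A
  Zone VI at 33 (w=3) → Firm A
  Zone II at 88 (w=300) → Firm B
  Zone I at 99 (w=50) → Firm B
Firm A captures 603; Firm B captures 350.

603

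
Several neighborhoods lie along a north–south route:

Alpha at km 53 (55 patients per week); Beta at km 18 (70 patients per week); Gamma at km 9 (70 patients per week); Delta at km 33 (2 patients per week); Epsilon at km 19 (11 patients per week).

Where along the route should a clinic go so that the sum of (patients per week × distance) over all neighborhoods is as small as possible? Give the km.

x = 18

For a sum of weighted absolute distances on a line, the optimum is the weighted median (not the mean). Total weight W = 208; half-weight = 104.
Sort by position and accumulate weight:
  km 9 (Gamma, w=70) → cum 70
  km 18 (Beta, w=70) → cum 140  ≥ 104 → median here
  km 19 (Epsilon, w=11) → cum 151
  km 33 (Delta, w=2) → cum 153
  km 53 (Alpha, w=55) → cum 208
Optimal location: km 18.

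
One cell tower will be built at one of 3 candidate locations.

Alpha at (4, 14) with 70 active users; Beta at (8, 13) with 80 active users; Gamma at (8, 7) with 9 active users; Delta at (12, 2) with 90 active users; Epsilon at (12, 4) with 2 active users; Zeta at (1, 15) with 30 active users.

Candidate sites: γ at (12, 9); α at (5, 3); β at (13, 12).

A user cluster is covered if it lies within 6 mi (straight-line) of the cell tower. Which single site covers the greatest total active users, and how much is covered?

Coverage radius r = 6 mi; a point is covered iff (Δx)²+(Δy)² ≤ 6² = 36.
  γ (12, 9): covers {Beta, Gamma, Epsilon} → 91
  α (5, 3): covers {Gamma} → 9
  β (13, 12): covers {Beta} → 80
Maximum coverage at γ: 91 active users.

γ, covering 91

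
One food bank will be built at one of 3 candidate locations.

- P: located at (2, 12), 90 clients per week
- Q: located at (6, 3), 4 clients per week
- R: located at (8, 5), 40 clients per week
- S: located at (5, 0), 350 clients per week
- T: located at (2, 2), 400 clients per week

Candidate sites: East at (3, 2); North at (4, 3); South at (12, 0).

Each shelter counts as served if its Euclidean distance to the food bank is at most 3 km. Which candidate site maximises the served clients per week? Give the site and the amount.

East, covering 750

Coverage radius r = 3 km; a point is covered iff (Δx)²+(Δy)² ≤ 3² = 9.
  East (3, 2): covers {S, T} → 750
  North (4, 3): covers {Q, T} → 404
  South (12, 0): covers {none} → 0
Maximum coverage at East: 750 clients per week.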